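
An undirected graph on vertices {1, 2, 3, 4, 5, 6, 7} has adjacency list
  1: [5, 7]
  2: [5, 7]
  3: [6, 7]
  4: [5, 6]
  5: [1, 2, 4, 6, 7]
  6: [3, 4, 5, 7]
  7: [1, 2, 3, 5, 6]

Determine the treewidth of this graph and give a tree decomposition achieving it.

Every bag has size at most 3, so the width is 3 − 1 = 2 and tw(G) ≤ 2. On the other hand G contains the 3-clique {3, 6, 7}. A clique must lie in a single bag of any decomposition, so no decomposition can have width below 2. Therefore the treewidth is 2.

Treewidth 2.
One such decomposition:
Bags: B1 = {5, 6, 7}  B2 = {4, 5, 6}  B3 = {3, 6, 7}  B4 = {2, 5, 7}  B5 = {1, 5, 7}
Tree: B1–B2, B1–B3, B1–B4, B4–B5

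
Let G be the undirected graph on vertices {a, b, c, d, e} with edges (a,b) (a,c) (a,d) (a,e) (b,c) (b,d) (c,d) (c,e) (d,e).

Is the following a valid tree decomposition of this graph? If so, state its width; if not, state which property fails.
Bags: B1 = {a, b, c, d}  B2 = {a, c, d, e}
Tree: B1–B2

Vertex coverage: the bags together contain {a, b, c, d, e}, the full vertex set. Edge coverage: each edge of G has both endpoints in at least one bag. Running intersection: for every vertex, the bags containing it form a connected subtree. All three properties hold, so this is a valid tree decomposition of width max|bag| − 1 = 3, and hence tw(G) ≤ 3.

Yes; width 3.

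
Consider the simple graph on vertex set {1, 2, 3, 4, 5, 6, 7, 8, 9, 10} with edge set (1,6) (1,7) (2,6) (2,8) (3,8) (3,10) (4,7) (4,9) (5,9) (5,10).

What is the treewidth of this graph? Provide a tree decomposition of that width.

Treewidth 2.
One such decomposition:
Bags: B1 = {3, 5, 10}  B2 = {3, 5, 9}  B3 = {3, 4, 9}  B4 = {3, 4, 7}  B5 = {1, 3, 7}  B6 = {1, 3, 6}  B7 = {2, 3, 6}  B8 = {2, 3, 8}
Tree: B1–B2, B2–B3, B3–B4, B4–B5, B5–B6, B6–B7, B7–B8

Every bag has size at most 3, so the width is 3 − 1 = 2 and tw(G) ≤ 2. The edges 3–10–5–9–4–7–1–6–2–8–3 form a cycle, so G is not a tree and its treewidth is at least 2. Hence tw(G) = 2 exactly.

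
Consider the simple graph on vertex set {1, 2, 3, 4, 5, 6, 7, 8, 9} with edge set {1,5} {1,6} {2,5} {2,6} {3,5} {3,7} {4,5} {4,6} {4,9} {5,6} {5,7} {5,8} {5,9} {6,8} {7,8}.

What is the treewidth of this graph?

2

A width-2 tree decomposition is:
Bags: B1 = {5, 6, 8}  B2 = {4, 5, 6}  B3 = {2, 5, 6}  B4 = {4, 5, 9}  B5 = {1, 5, 6}  B6 = {5, 7, 8}  B7 = {3, 5, 7}
Tree: B1–B2, B1–B3, B2–B4, B3–B5, B1–B6, B6–B7
Each bag holds 3 vertices, so the decomposition has width 2, which upper-bounds the treewidth. For the lower bound, the 3 vertices {4, 5, 9} are pairwise adjacent, and any tree decomposition puts a clique entirely inside one bag — forcing width ≥ 2. Hence tw(G) = 2 exactly.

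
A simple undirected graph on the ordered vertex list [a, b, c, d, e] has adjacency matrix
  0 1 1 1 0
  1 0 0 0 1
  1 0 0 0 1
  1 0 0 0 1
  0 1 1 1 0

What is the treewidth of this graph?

2

A width-2 tree decomposition is:
Bags: B1 = {a, b, e}  B2 = {a, d, e}  B3 = {a, c, e}
Tree: B1–B2, B2–B3
Every bag has size at most 3, so the width is 3 − 1 = 2 and tw(G) ≤ 2. The edges b–e–d–a–b form a cycle, so G is not a tree and its treewidth is at least 2. Combining the bounds, tw(G) = 2.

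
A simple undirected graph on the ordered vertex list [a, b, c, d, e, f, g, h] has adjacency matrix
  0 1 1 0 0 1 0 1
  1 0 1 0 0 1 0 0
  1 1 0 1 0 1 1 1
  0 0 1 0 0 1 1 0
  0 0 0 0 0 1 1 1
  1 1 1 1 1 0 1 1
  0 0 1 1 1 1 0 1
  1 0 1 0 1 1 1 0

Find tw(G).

3

A width-3 tree decomposition is:
Bags: B1 = {c, f, g, h}  B2 = {a, c, f, h}  B3 = {e, f, g, h}  B4 = {c, d, f, g}  B5 = {a, b, c, f}
Tree: B1–B2, B1–B3, B1–B4, B2–B5
Every bag has size at most 4, so the width is 4 − 1 = 3 and tw(G) ≤ 3. Conversely, {e, f, g, h} is a clique of size 4, and the vertices of any clique must share a bag in every tree decomposition; so some bag has ≥ 4 vertices and tw(G) ≥ 3. Therefore the treewidth is 3.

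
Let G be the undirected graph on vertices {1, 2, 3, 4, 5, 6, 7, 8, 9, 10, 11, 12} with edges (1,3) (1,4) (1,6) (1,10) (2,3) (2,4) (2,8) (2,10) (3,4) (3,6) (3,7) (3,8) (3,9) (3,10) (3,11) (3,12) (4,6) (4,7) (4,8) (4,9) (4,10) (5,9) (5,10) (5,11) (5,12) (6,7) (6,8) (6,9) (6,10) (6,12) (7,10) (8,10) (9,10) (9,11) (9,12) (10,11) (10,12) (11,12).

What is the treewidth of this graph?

4

A width-4 tree decomposition is:
Bags: B1 = {3, 4, 6, 9, 10}  B2 = {3, 6, 9, 10, 12}  B3 = {3, 4, 6, 8, 10}  B4 = {3, 4, 6, 7, 10}  B5 = {3, 9, 10, 11, 12}  B6 = {5, 9, 10, 11, 12}  B7 = {1, 3, 4, 6, 10}  B8 = {2, 3, 4, 8, 10}
Tree: B1–B2, B1–B3, B3–B4, B2–B5, B5–B6, B3–B7, B3–B8
Every bag has size at most 5, so the width is 5 − 1 = 4 and tw(G) ≤ 4. On the other hand G contains the 5-clique {3, 9, 10, 11, 12}. A clique must lie in a single bag of any decomposition, so no decomposition can have width below 4. Combining the bounds, tw(G) = 4.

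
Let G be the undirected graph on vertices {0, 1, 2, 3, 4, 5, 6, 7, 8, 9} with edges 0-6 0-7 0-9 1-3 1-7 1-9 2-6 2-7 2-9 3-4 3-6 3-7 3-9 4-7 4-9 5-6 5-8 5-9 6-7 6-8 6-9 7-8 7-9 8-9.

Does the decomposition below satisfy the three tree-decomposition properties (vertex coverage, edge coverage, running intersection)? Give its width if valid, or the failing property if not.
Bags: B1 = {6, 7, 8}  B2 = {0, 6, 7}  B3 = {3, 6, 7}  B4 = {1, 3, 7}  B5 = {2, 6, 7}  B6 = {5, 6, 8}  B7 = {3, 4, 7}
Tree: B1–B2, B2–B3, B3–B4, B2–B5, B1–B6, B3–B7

A tree decomposition must satisfy three properties: every vertex lies in some bag; for every edge, both endpoints lie together in some bag; and for every vertex, the bags containing it form a connected subtree. Here vertex 9 appears in no bag, so the decomposition is invalid.

No — vertex 9 appears in no bag.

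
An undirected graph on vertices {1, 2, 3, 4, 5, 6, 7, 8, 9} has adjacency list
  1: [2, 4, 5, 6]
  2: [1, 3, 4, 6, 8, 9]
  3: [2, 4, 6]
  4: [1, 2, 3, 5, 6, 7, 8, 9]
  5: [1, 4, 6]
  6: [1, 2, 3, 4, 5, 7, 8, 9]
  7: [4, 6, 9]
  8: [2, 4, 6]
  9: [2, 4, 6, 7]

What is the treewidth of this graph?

A width-3 tree decomposition is:
Bags: B1 = {1, 2, 4, 6}  B2 = {1, 4, 5, 6}  B3 = {2, 4, 6, 9}  B4 = {2, 3, 4, 6}  B5 = {4, 6, 7, 9}  B6 = {2, 4, 6, 8}
Tree: B1–B2, B1–B3, B3–B4, B3–B5, B1–B6
Each bag holds 4 vertices, so the decomposition has width 3, which upper-bounds the treewidth. For the lower bound, the 4 vertices {2, 4, 6, 8} are pairwise adjacent, and any tree decomposition puts a clique entirely inside one bag — forcing width ≥ 3. Hence tw(G) = 3 exactly.

3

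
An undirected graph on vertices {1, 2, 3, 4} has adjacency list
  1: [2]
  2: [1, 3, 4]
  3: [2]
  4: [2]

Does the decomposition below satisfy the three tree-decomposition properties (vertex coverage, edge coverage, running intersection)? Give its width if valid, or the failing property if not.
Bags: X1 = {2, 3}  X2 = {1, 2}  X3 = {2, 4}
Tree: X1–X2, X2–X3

Checking the three conditions: (i) the bags cover all of {1, 2, 3, 4}; (ii) for each edge, some bag contains both endpoints; (iii) the bags containing any fixed vertex form a subtree. All hold, so the decomposition is valid with width 2 − 1 = 1.

Yes; width 1.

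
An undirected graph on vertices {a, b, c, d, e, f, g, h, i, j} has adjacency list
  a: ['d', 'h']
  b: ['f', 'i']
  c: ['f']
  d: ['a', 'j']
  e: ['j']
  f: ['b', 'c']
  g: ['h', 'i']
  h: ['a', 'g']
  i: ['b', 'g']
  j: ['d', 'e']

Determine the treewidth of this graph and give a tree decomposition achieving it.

The largest bag has 2 vertices, giving width 1; this decomposition certifies tw(G) ≤ 1. G has an edge, so its treewidth is at least 1. Hence tw(G) = 1 exactly.

Treewidth 1.
One such decomposition:
Bags: B1 = {e, j}  B2 = {d, j}  B3 = {a, d}  B4 = {a, h}  B5 = {g, h}  B6 = {g, i}  B7 = {b, i}  B8 = {b, f}  B9 = {c, f}
Tree: B1–B2, B2–B3, B3–B4, B4–B5, B5–B6, B6–B7, B7–B8, B8–B9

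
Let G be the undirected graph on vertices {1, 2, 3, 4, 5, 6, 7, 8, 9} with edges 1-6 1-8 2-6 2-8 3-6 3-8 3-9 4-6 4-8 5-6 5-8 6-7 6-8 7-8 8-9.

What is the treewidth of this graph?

2

A width-2 tree decomposition is:
Bags: B1 = {1, 6, 8}  B2 = {5, 6, 8}  B3 = {2, 6, 8}  B4 = {6, 7, 8}  B5 = {3, 6, 8}  B6 = {3, 8, 9}  B7 = {4, 6, 8}
Tree: B1–B2, B2–B3, B3–B4, B2–B5, B5–B6, B5–B7
Every bag has size at most 3, so the width is 3 − 1 = 2 and tw(G) ≤ 2. For the lower bound, the 3 vertices {3, 8, 9} are pairwise adjacent, and any tree decomposition puts a clique entirely inside one bag — forcing width ≥ 2. Combining the bounds, tw(G) = 2.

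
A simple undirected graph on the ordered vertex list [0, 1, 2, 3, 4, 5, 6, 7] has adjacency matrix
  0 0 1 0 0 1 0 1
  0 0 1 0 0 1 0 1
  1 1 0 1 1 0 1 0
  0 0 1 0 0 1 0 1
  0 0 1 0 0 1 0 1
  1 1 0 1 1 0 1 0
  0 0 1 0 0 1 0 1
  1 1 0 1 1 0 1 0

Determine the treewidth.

3

A width-3 tree decomposition is:
Bags: B1 = {2, 4, 5, 7}  B2 = {2, 3, 5, 7}  B3 = {1, 2, 5, 7}  B4 = {0, 2, 5, 7}  B5 = {2, 5, 6, 7}
Tree: B1–B2, B2–B3, B3–B4, B4–B5
The largest bag has 4 vertices, giving width 3; this decomposition certifies tw(G) ≤ 3. For the lower bound: the 4 vertex sets {4,5}, {3,7}, {2}, {1} are disjoint, each induces a connected subgraph, and every pair is joined by at least one edge of G. Contracting each set to a single vertex therefore yields K_{4} as a minor, and since treewidth is minor-monotone, tw(G) ≥ tw(K_{4}) = 3. Therefore the treewidth is 3.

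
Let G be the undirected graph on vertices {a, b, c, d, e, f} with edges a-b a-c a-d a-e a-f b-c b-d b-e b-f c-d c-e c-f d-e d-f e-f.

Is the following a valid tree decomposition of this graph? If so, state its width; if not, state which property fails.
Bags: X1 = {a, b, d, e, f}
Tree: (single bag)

A tree decomposition must satisfy three properties: every vertex lies in some bag; for every edge, both endpoints lie together in some bag; and for every vertex, the bags containing it form a connected subtree. Here vertex c appears in no bag, so the decomposition is invalid.

No — vertex c appears in no bag.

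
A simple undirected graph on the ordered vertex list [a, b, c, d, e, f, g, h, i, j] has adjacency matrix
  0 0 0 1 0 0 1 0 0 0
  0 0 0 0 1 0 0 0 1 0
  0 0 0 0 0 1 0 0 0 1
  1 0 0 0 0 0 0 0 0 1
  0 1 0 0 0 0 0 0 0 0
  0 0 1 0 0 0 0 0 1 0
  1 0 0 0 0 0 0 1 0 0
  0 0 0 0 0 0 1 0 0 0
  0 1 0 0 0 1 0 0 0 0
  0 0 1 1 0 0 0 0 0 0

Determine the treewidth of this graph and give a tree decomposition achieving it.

Every bag has size at most 2, so the width is 2 − 1 = 1 and tw(G) ≤ 1. G has an edge, so its treewidth is at least 1. The upper and lower bounds meet at 1, so that is the treewidth.

Treewidth 1.
One optimal decomposition is:
Bags: B1 = {b, e}  B2 = {b, i}  B3 = {f, i}  B4 = {c, f}  B5 = {c, j}  B6 = {d, j}  B7 = {a, d}  B8 = {a, g}  B9 = {g, h}
Tree: B1–B2, B2–B3, B3–B4, B4–B5, B5–B6, B6–B7, B7–B8, B8–B9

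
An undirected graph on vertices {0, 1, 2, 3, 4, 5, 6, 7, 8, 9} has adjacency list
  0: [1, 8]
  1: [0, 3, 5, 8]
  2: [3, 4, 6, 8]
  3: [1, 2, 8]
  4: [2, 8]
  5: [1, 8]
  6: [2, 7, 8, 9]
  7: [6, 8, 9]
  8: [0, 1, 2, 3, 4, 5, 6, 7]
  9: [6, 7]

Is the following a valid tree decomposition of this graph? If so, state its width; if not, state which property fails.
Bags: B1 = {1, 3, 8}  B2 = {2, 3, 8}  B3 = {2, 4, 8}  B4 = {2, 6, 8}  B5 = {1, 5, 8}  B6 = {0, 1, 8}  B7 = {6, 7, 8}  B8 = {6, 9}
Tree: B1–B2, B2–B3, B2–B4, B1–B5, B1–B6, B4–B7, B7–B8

No — edge (7,9) lies in no bag.

A tree decomposition must satisfy three properties: every vertex lies in some bag; for every edge, both endpoints lie together in some bag; and for every vertex, the bags containing it form a connected subtree. Here edge (7,9) lies in no bag, so the decomposition is invalid.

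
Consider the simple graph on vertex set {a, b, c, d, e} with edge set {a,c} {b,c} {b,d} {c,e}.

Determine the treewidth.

1

A width-1 tree decomposition is:
Bags: B1 = {a, c}  B2 = {c, e}  B3 = {b, c}  B4 = {b, d}
Tree: B1–B2, B1–B3, B3–B4
Each bag holds 2 vertices, so the decomposition has width 1, which upper-bounds the treewidth. Any graph with an edge has treewidth ≥ 1, and G has the edge c–a. Therefore the treewidth is 1.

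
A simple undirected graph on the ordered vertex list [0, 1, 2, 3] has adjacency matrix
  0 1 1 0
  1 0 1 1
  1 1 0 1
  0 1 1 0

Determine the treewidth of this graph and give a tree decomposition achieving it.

Treewidth 2.
Bags: B1 = {0, 1, 2}  B2 = {1, 2, 3}
Tree: B1–B2

The largest bag has 3 vertices, giving width 2; this decomposition certifies tw(G) ≤ 2. For the lower bound, the 3 vertices {0, 1, 2} are pairwise adjacent, and any tree decomposition puts a clique entirely inside one bag — forcing width ≥ 2. Combining the bounds, tw(G) = 2.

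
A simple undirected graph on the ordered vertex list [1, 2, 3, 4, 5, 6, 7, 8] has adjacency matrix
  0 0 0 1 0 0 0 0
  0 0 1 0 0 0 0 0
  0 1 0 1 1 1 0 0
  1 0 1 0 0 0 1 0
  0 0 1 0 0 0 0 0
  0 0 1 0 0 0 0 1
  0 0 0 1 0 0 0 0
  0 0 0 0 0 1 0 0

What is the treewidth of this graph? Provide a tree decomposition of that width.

The largest bag has 2 vertices, giving width 1; this decomposition certifies tw(G) ≤ 1. Since G has at least one edge (e.g. 2–3), it is not an edgeless graph, so tw(G) ≥ 1. The upper and lower bounds meet at 1, so that is the treewidth.

Treewidth 1.
One optimal decomposition is:
Bags: B1 = {2, 3}  B2 = {3, 6}  B3 = {3, 5}  B4 = {3, 4}  B5 = {1, 4}  B6 = {6, 8}  B7 = {4, 7}
Tree: B1–B2, B2–B3, B3–B4, B4–B5, B2–B6, B5–B7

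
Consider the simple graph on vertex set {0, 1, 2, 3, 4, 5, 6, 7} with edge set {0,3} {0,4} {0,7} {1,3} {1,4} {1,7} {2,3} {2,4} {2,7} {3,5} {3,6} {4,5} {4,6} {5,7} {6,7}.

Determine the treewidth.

3

A width-3 tree decomposition is:
Bags: B1 = {2, 3, 4, 7}  B2 = {3, 4, 5, 7}  B3 = {0, 3, 4, 7}  B4 = {3, 4, 6, 7}  B5 = {1, 3, 4, 7}
Tree: B1–B2, B2–B3, B3–B4, B4–B5
The largest bag has 4 vertices, giving width 3; this decomposition certifies tw(G) ≤ 3. For the lower bound: the 4 vertex sets {2,3}, {4,5}, {7}, {0} are disjoint, each induces a connected subgraph, and every pair is joined by at least one edge of G. Contracting each set to a single vertex therefore yields K_{4} as a minor, and since treewidth is minor-monotone, tw(G) ≥ tw(K_{4}) = 3. Hence tw(G) = 3 exactly.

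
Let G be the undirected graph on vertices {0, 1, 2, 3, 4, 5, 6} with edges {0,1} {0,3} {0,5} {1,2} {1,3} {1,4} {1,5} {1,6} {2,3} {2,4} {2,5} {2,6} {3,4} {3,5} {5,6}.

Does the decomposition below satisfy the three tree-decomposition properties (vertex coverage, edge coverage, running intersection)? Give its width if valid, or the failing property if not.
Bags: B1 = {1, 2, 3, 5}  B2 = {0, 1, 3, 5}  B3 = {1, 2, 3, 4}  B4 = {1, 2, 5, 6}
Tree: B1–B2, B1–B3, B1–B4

Every vertex of G appears in some bag (union = {0, 1, 2, 3, 4, 5, 6}); every edge is covered by a bag; and for each vertex v the set of bags containing v is connected in the bag tree. The decomposition is therefore valid. The largest bag has 4 vertices, so the width is 3.

Yes; width 3.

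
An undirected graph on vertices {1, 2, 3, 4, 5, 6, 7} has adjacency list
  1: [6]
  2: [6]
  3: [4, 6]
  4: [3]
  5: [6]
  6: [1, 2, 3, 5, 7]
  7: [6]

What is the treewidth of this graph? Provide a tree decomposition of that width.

The largest bag has 2 vertices, giving width 1; this decomposition certifies tw(G) ≤ 1. G has an edge, so its treewidth is at least 1. The upper and lower bounds meet at 1, so that is the treewidth.

Treewidth 1.
One optimal decomposition is:
Bags: B1 = {6, 7}  B2 = {1, 6}  B3 = {3, 6}  B4 = {2, 6}  B5 = {3, 4}  B6 = {5, 6}
Tree: B1–B2, B1–B3, B1–B4, B3–B5, B2–B6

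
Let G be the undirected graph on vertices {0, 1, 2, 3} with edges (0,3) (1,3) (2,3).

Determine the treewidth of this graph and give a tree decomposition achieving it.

Treewidth 1.
One such decomposition:
Bags: B1 = {0, 3}  B2 = {1, 3}  B3 = {2, 3}
Tree: B1–B2, B1–B3

The largest bag has 2 vertices, giving width 1; this decomposition certifies tw(G) ≤ 1. Any graph with an edge has treewidth ≥ 1, and G has the edge 0–3. Hence tw(G) = 1 exactly.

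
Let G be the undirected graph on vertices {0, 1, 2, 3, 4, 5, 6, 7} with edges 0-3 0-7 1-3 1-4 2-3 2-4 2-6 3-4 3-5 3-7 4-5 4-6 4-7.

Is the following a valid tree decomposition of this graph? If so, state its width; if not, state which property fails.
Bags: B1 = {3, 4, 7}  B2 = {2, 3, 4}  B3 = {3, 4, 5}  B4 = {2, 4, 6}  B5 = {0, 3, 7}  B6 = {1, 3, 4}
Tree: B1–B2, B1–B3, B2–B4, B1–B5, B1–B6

Every vertex of G appears in some bag (union = {0, 1, 2, 3, 4, 5, 6, 7}); every edge is covered by a bag; and for each vertex v the set of bags containing v is connected in the bag tree. The decomposition is therefore valid. The largest bag has 3 vertices, so the width is 2.

Yes; width 2.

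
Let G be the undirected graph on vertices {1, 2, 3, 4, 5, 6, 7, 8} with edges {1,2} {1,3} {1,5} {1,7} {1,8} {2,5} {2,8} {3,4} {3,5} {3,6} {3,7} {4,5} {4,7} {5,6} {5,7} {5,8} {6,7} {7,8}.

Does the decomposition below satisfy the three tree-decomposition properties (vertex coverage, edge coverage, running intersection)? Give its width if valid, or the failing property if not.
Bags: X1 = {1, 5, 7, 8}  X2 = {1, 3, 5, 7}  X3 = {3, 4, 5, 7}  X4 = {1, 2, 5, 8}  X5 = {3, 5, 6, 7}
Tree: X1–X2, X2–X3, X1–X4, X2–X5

Yes; width 3.

Every vertex of G appears in some bag (union = {1, 2, 3, 4, 5, 6, 7, 8}); every edge is covered by a bag; and for each vertex v the set of bags containing v is connected in the bag tree. The decomposition is therefore valid. The largest bag has 4 vertices, so the width is 3.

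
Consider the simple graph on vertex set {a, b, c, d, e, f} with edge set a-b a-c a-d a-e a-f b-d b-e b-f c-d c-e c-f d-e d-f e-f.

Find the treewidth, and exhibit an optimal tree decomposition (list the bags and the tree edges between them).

Every bag has size at most 5, so the width is 5 − 1 = 4 and tw(G) ≤ 4. Conversely, {a, c, d, e, f} is a clique of size 5, and the vertices of any clique must share a bag in every tree decomposition; so some bag has ≥ 5 vertices and tw(G) ≥ 4. Therefore the treewidth is 4.

Treewidth 4.
One such decomposition:
Bags: B1 = {a, c, d, e, f}  B2 = {a, b, d, e, f}
Tree: B1–B2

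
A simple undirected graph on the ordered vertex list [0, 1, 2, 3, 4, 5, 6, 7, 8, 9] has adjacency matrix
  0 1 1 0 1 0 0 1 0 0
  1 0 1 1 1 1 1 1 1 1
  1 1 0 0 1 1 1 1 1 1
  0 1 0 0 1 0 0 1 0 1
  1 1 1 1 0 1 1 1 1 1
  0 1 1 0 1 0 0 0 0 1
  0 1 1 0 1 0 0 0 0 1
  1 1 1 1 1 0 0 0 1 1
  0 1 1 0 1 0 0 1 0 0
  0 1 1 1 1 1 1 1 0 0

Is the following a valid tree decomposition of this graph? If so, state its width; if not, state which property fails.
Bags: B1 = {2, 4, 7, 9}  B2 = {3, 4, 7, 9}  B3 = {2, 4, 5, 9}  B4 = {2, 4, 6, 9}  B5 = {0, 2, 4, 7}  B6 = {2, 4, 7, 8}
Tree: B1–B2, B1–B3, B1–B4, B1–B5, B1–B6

A tree decomposition must satisfy three properties: every vertex lies in some bag; for every edge, both endpoints lie together in some bag; and for every vertex, the bags containing it form a connected subtree. Here vertex 1 appears in no bag, so the decomposition is invalid.

No — vertex 1 appears in no bag.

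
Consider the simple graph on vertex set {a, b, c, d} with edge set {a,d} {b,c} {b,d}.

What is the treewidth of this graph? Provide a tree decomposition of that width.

The largest bag has 2 vertices, giving width 1; this decomposition certifies tw(G) ≤ 1. Any graph with an edge has treewidth ≥ 1, and G has the edge d–a. Combining the bounds, tw(G) = 1.

Treewidth 1.
One optimal decomposition is:
Bags: B1 = {a, d}  B2 = {b, d}  B3 = {b, c}
Tree: B1–B2, B2–B3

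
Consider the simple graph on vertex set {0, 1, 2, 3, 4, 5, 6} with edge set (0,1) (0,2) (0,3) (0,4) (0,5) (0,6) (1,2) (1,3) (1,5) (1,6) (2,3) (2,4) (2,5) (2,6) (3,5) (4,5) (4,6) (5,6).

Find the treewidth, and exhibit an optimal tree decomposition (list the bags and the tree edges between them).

Every bag has size at most 5, so the width is 5 − 1 = 4 and tw(G) ≤ 4. Conversely, {0, 1, 2, 3, 5} is a clique of size 5, and the vertices of any clique must share a bag in every tree decomposition; so some bag has ≥ 5 vertices and tw(G) ≥ 4. Therefore the treewidth is 4.

Treewidth 4.
One such decomposition:
Bags: B1 = {0, 1, 2, 5, 6}  B2 = {0, 2, 4, 5, 6}  B3 = {0, 1, 2, 3, 5}
Tree: B1–B2, B1–B3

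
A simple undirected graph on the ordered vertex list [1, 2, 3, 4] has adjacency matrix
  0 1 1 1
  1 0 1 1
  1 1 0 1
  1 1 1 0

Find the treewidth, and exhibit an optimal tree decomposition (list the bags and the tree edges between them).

With just one bag of size 4, the width is 4 − 1 = 3, so tw(G) ≤ 3. For the lower bound, the 4 vertices {1, 2, 3, 4} are pairwise adjacent, and any tree decomposition puts a clique entirely inside one bag — forcing width ≥ 3. Therefore the treewidth is 3.

Treewidth 3.
One optimal decomposition is:
Bags: B1 = {1, 2, 3, 4}
Tree: (single bag)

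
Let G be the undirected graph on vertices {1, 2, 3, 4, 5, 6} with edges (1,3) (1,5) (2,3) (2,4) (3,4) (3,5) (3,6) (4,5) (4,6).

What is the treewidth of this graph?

2

A width-2 tree decomposition is:
Bags: B1 = {3, 4, 6}  B2 = {3, 4, 5}  B3 = {1, 3, 5}  B4 = {2, 3, 4}
Tree: B1–B2, B2–B3, B2–B4
The largest bag has 3 vertices, giving width 2; this decomposition certifies tw(G) ≤ 2. Conversely, {1, 3, 5} is a clique of size 3, and the vertices of any clique must share a bag in every tree decomposition; so some bag has ≥ 3 vertices and tw(G) ≥ 2. The upper and lower bounds meet at 2, so that is the treewidth.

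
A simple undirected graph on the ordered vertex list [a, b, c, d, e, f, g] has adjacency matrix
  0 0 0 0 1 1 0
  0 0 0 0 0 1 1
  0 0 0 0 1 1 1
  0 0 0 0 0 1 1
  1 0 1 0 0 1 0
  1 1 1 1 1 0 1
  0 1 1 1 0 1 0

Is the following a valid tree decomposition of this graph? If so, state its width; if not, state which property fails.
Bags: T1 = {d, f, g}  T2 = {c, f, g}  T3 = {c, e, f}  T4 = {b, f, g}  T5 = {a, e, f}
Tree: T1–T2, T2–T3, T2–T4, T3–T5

Checking the three conditions: (i) the bags cover all of {a, b, c, d, e, f, g}; (ii) for each edge, some bag contains both endpoints; (iii) the bags containing any fixed vertex form a subtree. All hold, so the decomposition is valid with width 3 − 1 = 2.

Yes; width 2.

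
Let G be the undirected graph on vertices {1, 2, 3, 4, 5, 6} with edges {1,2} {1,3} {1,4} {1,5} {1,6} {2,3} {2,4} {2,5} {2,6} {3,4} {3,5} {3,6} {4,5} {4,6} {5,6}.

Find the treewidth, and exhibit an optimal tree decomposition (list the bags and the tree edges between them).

Treewidth 5.
One such decomposition:
Bags: B1 = {1, 2, 3, 4, 5, 6}
Tree: (single bag)

A single bag containing all 6 vertices is trivially a valid decomposition of width 5. On the other hand G contains the 6-clique {1, 2, 3, 4, 5, 6}. A clique must lie in a single bag of any decomposition, so no decomposition can have width below 5. Combining the bounds, tw(G) = 5.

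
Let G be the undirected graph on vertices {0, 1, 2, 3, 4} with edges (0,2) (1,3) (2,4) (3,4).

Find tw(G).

A width-1 tree decomposition is:
Bags: B1 = {1, 3}  B2 = {3, 4}  B3 = {2, 4}  B4 = {0, 2}
Tree: B1–B2, B2–B3, B3–B4
The largest bag has 2 vertices, giving width 1; this decomposition certifies tw(G) ≤ 1. Any graph with an edge has treewidth ≥ 1, and G has the edge 1–3. The upper and lower bounds meet at 1, so that is the treewidth.

1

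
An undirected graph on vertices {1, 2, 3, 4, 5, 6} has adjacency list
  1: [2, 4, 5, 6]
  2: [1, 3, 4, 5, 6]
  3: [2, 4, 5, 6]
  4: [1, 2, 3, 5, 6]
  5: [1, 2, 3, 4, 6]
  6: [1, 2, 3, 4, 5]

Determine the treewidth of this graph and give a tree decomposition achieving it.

Treewidth 4.
One optimal decomposition is:
Bags: B1 = {1, 2, 4, 5, 6}  B2 = {2, 3, 4, 5, 6}
Tree: B1–B2

Every bag has size at most 5, so the width is 5 − 1 = 4 and tw(G) ≤ 4. Conversely, {1, 2, 4, 5, 6} is a clique of size 5, and the vertices of any clique must share a bag in every tree decomposition; so some bag has ≥ 5 vertices and tw(G) ≥ 4. Hence tw(G) = 4 exactly.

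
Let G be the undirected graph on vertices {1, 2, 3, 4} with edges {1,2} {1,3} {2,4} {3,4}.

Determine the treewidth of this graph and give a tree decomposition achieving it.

Treewidth 2.
Bags: B1 = {1, 2, 3}  B2 = {2, 3, 4}
Tree: B1–B2

Each bag holds 3 vertices, so the decomposition has width 2, which upper-bounds the treewidth. The edges 3–1–2–4–3 form a cycle, so G is not a tree and its treewidth is at least 2. Combining the bounds, tw(G) = 2.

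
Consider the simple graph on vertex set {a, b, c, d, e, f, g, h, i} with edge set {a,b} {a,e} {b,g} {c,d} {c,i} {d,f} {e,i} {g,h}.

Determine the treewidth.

A width-1 tree decomposition is:
Bags: B1 = {g, h}  B2 = {b, g}  B3 = {a, b}  B4 = {a, e}  B5 = {e, i}  B6 = {c, i}  B7 = {c, d}  B8 = {d, f}
Tree: B1–B2, B2–B3, B3–B4, B4–B5, B5–B6, B6–B7, B7–B8
Every bag has size at most 2, so the width is 2 − 1 = 1 and tw(G) ≤ 1. Since G has at least one edge (e.g. h–g), it is not an edgeless graph, so tw(G) ≥ 1. Combining the bounds, tw(G) = 1.

1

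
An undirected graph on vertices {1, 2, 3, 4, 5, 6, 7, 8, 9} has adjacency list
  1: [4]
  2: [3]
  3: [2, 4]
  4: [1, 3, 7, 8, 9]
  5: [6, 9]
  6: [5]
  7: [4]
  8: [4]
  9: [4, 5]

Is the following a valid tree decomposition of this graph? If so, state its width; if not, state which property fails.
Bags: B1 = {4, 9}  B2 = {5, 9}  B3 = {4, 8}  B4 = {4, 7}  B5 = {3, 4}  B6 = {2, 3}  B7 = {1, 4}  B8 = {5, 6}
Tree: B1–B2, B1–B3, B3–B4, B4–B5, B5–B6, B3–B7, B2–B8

Vertex coverage: the bags together contain {1, 2, 3, 4, 5, 6, 7, 8, 9}, the full vertex set. Edge coverage: each edge of G has both endpoints in at least one bag. Running intersection: for every vertex, the bags containing it form a connected subtree. All three properties hold, so this is a valid tree decomposition of width max|bag| − 1 = 1, and hence tw(G) ≤ 1.

Yes; width 1.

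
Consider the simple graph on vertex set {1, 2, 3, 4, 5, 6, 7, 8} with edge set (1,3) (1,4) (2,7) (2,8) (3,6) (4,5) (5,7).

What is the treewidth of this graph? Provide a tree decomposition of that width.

Treewidth 1.
One such decomposition:
Bags: B1 = {3, 6}  B2 = {1, 3}  B3 = {1, 4}  B4 = {4, 5}  B5 = {5, 7}  B6 = {2, 7}  B7 = {2, 8}
Tree: B1–B2, B2–B3, B3–B4, B4–B5, B5–B6, B6–B7

Each bag holds 2 vertices, so the decomposition has width 1, which upper-bounds the treewidth. Any graph with an edge has treewidth ≥ 1, and G has the edge 6–3. Hence tw(G) = 1 exactly.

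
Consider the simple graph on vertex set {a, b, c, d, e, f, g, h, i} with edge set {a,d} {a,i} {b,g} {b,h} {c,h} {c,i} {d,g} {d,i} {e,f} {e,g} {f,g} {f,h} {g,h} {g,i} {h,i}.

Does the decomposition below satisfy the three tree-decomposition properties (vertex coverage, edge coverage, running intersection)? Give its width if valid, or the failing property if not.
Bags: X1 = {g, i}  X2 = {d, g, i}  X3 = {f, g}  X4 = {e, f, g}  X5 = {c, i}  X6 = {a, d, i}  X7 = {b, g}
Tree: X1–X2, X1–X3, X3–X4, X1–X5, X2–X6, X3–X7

A tree decomposition must satisfy three properties: every vertex lies in some bag; for every edge, both endpoints lie together in some bag; and for every vertex, the bags containing it form a connected subtree. Here vertex h appears in no bag, so the decomposition is invalid.

No — vertex h appears in no bag.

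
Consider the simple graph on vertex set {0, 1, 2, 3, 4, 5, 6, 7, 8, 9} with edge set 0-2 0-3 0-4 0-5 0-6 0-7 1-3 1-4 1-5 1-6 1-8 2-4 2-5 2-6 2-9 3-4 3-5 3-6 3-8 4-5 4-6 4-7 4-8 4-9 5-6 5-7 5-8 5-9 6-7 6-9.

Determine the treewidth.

A width-4 tree decomposition is:
Bags: B1 = {1, 3, 4, 5, 8}  B2 = {1, 3, 4, 5, 6}  B3 = {0, 3, 4, 5, 6}  B4 = {0, 4, 5, 6, 7}  B5 = {0, 2, 4, 5, 6}  B6 = {2, 4, 5, 6, 9}
Tree: B1–B2, B2–B3, B3–B4, B4–B5, B5–B6
Every bag has size at most 5, so the width is 5 − 1 = 4 and tw(G) ≤ 4. For the lower bound, the 5 vertices {1, 3, 4, 5, 8} are pairwise adjacent, and any tree decomposition puts a clique entirely inside one bag — forcing width ≥ 4. Hence tw(G) = 4 exactly.

4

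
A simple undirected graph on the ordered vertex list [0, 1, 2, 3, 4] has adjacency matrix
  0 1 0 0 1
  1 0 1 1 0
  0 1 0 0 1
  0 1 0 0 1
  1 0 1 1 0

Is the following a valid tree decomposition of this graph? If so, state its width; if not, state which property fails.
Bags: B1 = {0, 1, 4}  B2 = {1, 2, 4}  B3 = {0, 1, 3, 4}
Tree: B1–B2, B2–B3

A tree decomposition must satisfy three properties: every vertex lies in some bag; for every edge, both endpoints lie together in some bag; and for every vertex, the bags containing it form a connected subtree. Here bags containing vertex 0 are not connected in the tree, so the decomposition is invalid.

No — bags containing vertex 0 are not connected in the tree.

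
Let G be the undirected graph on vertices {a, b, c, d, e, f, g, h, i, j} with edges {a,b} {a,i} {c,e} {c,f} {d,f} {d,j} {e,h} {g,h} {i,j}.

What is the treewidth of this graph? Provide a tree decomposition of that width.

Treewidth 1.
One optimal decomposition is:
Bags: B1 = {a, b}  B2 = {a, i}  B3 = {i, j}  B4 = {d, j}  B5 = {d, f}  B6 = {c, f}  B7 = {c, e}  B8 = {e, h}  B9 = {g, h}
Tree: B1–B2, B2–B3, B3–B4, B4–B5, B5–B6, B6–B7, B7–B8, B8–B9

Each bag holds 2 vertices, so the decomposition has width 1, which upper-bounds the treewidth. Any graph with an edge has treewidth ≥ 1, and G has the edge b–a. The upper and lower bounds meet at 1, so that is the treewidth.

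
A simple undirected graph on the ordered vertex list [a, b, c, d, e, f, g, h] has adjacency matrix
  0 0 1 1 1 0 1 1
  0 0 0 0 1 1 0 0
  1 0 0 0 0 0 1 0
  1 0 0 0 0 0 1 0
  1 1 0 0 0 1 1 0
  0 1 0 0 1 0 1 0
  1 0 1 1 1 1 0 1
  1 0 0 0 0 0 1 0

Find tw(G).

2

A width-2 tree decomposition is:
Bags: B1 = {a, e, g}  B2 = {a, g, h}  B3 = {a, d, g}  B4 = {e, f, g}  B5 = {b, e, f}  B6 = {a, c, g}
Tree: B1–B2, B1–B3, B1–B4, B4–B5, B3–B6
Each bag holds 3 vertices, so the decomposition has width 2, which upper-bounds the treewidth. Conversely, {a, d, g} is a clique of size 3, and the vertices of any clique must share a bag in every tree decomposition; so some bag has ≥ 3 vertices and tw(G) ≥ 2. Hence tw(G) = 2 exactly.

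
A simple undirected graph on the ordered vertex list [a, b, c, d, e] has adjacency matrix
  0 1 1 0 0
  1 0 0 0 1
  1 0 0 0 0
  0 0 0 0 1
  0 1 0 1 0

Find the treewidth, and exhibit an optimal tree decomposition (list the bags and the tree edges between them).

Treewidth 1.
One such decomposition:
Bags: B1 = {d, e}  B2 = {b, e}  B3 = {a, b}  B4 = {a, c}
Tree: B1–B2, B2–B3, B3–B4

Each bag holds 2 vertices, so the decomposition has width 1, which upper-bounds the treewidth. G has an edge, so its treewidth is at least 1. Therefore the treewidth is 1.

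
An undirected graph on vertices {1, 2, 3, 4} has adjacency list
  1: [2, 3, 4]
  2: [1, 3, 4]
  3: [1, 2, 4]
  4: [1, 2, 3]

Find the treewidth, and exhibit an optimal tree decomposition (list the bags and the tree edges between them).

A single bag containing all 4 vertices is trivially a valid decomposition of width 3. Conversely, {1, 2, 3, 4} is a clique of size 4, and the vertices of any clique must share a bag in every tree decomposition; so some bag has ≥ 4 vertices and tw(G) ≥ 3. Hence tw(G) = 3 exactly.

Treewidth 3.
Bags: B1 = {1, 2, 3, 4}
Tree: (single bag)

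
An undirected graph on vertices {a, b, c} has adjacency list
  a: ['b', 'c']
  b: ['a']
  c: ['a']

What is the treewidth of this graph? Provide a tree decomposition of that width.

Treewidth 1.
One optimal decomposition is:
Bags: B1 = {a, b}  B2 = {a, c}
Tree: B1–B2

Each bag holds 2 vertices, so the decomposition has width 1, which upper-bounds the treewidth. Since G has at least one edge (e.g. b–a), it is not an edgeless graph, so tw(G) ≥ 1. The upper and lower bounds meet at 1, so that is the treewidth.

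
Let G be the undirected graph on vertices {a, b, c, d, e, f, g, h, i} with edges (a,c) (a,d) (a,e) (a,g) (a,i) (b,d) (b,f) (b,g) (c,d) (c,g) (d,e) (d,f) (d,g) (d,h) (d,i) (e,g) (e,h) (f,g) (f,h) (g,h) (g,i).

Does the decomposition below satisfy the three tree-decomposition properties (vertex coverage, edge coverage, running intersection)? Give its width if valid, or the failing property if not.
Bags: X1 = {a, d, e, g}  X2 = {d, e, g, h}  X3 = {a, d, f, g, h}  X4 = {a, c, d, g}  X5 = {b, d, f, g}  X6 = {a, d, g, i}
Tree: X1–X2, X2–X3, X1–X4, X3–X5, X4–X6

No — bags containing vertex a are not connected in the tree.

A tree decomposition must satisfy three properties: every vertex lies in some bag; for every edge, both endpoints lie together in some bag; and for every vertex, the bags containing it form a connected subtree. Here bags containing vertex a are not connected in the tree, so the decomposition is invalid.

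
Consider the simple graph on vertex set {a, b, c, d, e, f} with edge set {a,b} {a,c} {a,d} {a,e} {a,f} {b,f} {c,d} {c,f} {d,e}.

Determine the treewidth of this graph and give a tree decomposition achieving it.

Treewidth 2.
One such decomposition:
Bags: B1 = {a, d, e}  B2 = {a, c, d}  B3 = {a, c, f}  B4 = {a, b, f}
Tree: B1–B2, B2–B3, B3–B4

Every bag has size at most 3, so the width is 3 − 1 = 2 and tw(G) ≤ 2. Conversely, {a, d, e} is a clique of size 3, and the vertices of any clique must share a bag in every tree decomposition; so some bag has ≥ 3 vertices and tw(G) ≥ 2. Hence tw(G) = 2 exactly.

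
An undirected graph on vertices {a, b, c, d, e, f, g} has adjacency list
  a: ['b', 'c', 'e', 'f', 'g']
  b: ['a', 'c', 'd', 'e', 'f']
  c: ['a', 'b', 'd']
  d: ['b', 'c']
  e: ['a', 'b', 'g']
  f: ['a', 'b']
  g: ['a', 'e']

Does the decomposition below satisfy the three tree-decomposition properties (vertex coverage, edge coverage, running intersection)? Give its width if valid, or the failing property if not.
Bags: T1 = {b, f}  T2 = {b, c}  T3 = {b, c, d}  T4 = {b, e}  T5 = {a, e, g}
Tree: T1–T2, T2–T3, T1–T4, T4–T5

No — edge (a,b) lies in no bag.

A tree decomposition must satisfy three properties: every vertex lies in some bag; for every edge, both endpoints lie together in some bag; and for every vertex, the bags containing it form a connected subtree. Here edge (a,b) lies in no bag, so the decomposition is invalid.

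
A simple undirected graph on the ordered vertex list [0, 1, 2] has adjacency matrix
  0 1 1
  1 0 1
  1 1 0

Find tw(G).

A width-2 tree decomposition is:
Bags: B1 = {0, 1, 2}
Tree: (single bag)
A single bag containing all 3 vertices is trivially a valid decomposition of width 2. For the lower bound, the 3 vertices {0, 1, 2} are pairwise adjacent, and any tree decomposition puts a clique entirely inside one bag — forcing width ≥ 2. Hence tw(G) = 2 exactly.

2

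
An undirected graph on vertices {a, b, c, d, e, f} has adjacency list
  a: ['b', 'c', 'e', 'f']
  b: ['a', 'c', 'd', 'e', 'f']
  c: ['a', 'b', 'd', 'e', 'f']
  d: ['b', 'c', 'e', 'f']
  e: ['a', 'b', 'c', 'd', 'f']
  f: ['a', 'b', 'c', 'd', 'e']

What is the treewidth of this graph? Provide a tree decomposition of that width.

The largest bag has 5 vertices, giving width 4; this decomposition certifies tw(G) ≤ 4. Conversely, {b, c, d, e, f} is a clique of size 5, and the vertices of any clique must share a bag in every tree decomposition; so some bag has ≥ 5 vertices and tw(G) ≥ 4. Hence tw(G) = 4 exactly.

Treewidth 4.
Bags: B1 = {a, b, c, e, f}  B2 = {b, c, d, e, f}
Tree: B1–B2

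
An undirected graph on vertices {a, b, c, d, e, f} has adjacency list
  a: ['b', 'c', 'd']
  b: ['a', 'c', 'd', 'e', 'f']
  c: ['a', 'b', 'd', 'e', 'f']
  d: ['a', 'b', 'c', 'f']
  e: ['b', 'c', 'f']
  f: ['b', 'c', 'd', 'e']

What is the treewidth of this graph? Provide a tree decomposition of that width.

Every bag has size at most 4, so the width is 4 − 1 = 3 and tw(G) ≤ 3. For the lower bound, the 4 vertices {b, c, d, f} are pairwise adjacent, and any tree decomposition puts a clique entirely inside one bag — forcing width ≥ 3. Therefore the treewidth is 3.

Treewidth 3.
One such decomposition:
Bags: B1 = {b, c, d, f}  B2 = {a, b, c, d}  B3 = {b, c, e, f}
Tree: B1–B2, B1–B3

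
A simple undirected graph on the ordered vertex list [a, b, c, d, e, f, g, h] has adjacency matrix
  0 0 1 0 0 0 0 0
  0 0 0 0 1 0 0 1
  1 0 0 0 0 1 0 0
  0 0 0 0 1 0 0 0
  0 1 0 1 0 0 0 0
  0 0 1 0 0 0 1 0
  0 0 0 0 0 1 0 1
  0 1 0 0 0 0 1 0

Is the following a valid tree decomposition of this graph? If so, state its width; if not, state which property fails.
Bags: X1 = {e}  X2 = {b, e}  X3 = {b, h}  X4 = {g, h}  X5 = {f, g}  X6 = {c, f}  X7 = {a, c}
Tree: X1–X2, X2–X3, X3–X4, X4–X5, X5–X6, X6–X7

A tree decomposition must satisfy three properties: every vertex lies in some bag; for every edge, both endpoints lie together in some bag; and for every vertex, the bags containing it form a connected subtree. Here vertex d appears in no bag, so the decomposition is invalid.

No — vertex d appears in no bag.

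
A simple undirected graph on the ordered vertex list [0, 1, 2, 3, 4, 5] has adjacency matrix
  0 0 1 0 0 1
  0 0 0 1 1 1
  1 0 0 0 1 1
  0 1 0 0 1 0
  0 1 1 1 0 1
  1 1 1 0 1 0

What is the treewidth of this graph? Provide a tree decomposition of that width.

Every bag has size at most 3, so the width is 3 − 1 = 2 and tw(G) ≤ 2. Conversely, {0, 2, 5} is a clique of size 3, and the vertices of any clique must share a bag in every tree decomposition; so some bag has ≥ 3 vertices and tw(G) ≥ 2. Therefore the treewidth is 2.

Treewidth 2.
One optimal decomposition is:
Bags: B1 = {1, 3, 4}  B2 = {1, 4, 5}  B3 = {2, 4, 5}  B4 = {0, 2, 5}
Tree: B1–B2, B2–B3, B3–B4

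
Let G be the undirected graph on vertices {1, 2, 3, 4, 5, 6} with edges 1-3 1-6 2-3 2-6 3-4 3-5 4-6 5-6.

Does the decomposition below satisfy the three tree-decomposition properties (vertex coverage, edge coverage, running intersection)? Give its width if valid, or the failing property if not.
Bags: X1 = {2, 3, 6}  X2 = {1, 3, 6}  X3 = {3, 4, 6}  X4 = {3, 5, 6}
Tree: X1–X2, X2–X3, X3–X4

Checking the three conditions: (i) the bags cover all of {1, 2, 3, 4, 5, 6}; (ii) for each edge, some bag contains both endpoints; (iii) the bags containing any fixed vertex form a subtree. All hold, so the decomposition is valid with width 3 − 1 = 2.

Yes; width 2.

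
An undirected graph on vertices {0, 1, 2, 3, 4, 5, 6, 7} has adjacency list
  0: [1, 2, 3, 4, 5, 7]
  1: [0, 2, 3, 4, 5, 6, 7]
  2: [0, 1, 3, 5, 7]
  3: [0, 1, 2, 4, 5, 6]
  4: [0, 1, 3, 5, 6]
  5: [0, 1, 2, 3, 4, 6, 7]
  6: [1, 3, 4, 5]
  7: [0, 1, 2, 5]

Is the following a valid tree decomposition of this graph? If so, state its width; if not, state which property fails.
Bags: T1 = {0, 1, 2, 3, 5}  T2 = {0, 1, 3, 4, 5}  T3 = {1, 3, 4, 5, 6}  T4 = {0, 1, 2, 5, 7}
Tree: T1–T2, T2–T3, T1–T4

Yes; width 4.

Vertex coverage: the bags together contain {0, 1, 2, 3, 4, 5, 6, 7}, the full vertex set. Edge coverage: each edge of G has both endpoints in at least one bag. Running intersection: for every vertex, the bags containing it form a connected subtree. All three properties hold, so this is a valid tree decomposition of width max|bag| − 1 = 4, and hence tw(G) ≤ 4.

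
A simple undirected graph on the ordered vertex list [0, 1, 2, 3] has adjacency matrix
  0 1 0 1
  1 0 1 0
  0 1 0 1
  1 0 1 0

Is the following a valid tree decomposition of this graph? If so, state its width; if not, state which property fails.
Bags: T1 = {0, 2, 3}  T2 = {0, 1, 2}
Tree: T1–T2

Yes; width 2.

Checking the three conditions: (i) the bags cover all of {0, 1, 2, 3}; (ii) for each edge, some bag contains both endpoints; (iii) the bags containing any fixed vertex form a subtree. All hold, so the decomposition is valid with width 3 − 1 = 2.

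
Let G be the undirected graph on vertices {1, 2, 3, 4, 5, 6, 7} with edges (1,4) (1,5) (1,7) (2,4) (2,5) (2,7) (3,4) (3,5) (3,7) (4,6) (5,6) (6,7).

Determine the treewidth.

A width-3 tree decomposition is:
Bags: B1 = {3, 4, 5, 7}  B2 = {1, 4, 5, 7}  B3 = {4, 5, 6, 7}  B4 = {2, 4, 5, 7}
Tree: B1–B2, B2–B3, B3–B4
Each bag holds 4 vertices, so the decomposition has width 3, which upper-bounds the treewidth. For the lower bound: the 4 vertex sets {3,4}, {1,7}, {5}, {6} are disjoint, each induces a connected subgraph, and every pair is joined by at least one edge of G. Contracting each set to a single vertex therefore yields K_{4} as a minor, and since treewidth is minor-monotone, tw(G) ≥ tw(K_{4}) = 3. The upper and lower bounds meet at 3, so that is the treewidth.

3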